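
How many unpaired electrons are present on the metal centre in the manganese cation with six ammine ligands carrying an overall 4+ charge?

Ammonia is neutral; balancing the +4 overall charge requires Mn(IV).
Group 7 minus oxidation state 4 gives a d³ configuration.
In an octahedral field the d³ configuration is t₂g³e_g⁰ (only one arrangement possible), giving 3 unpaired electrons.

3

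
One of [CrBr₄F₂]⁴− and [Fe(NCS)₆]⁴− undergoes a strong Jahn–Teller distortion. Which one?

[CrBr₄F₂]⁴−

[CrBr₄F₂]⁴−: Ligand charges: each bromide is −1; each fluoride is −1. With an overall charge of −4 the chromium centre must be in the +2 oxidation state. Group 6 minus oxidation state 2 gives a d⁴ configuration. Bromide and fluoride are weak-field ligands for a first-row metal, so the complex is high-spin. The t₂g³e_g¹ (high-spin) configuration has an unevenly filled e_g set; the Jahn–Teller theorem predicts a tetragonal distortion (typically axial elongation) to lift the degeneracy.
[Fe(NCS)₆]⁴−: Summing ligand charges against the −4 overall charge gives an oxidation state of +2 for iron. Iron is a group-8 element; Fe(II) is therefore d⁶. Isothiocyanate is a weak-field ligand for a first-row metal, so the complex is high-spin. The d⁶ configuration leaves the e_g set evenly filled (or empty) — no strong Jahn–Teller driving force.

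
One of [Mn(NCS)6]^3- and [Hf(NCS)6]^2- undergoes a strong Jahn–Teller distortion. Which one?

[Mn(NCS)6]^3-

[Mn(NCS)6]^3-: Ligand charges: each isothiocyanate is −1. With an overall charge of −3 the manganese centre must be in the +3 oxidation state. Mn sits in group 7, so the d-electron count is 7 − 3 = 4. Isothiocyanate is a weak-field ligand for a first-row metal, so the complex is high-spin. The t₂g³e_g¹ (high-spin) configuration has an unevenly filled e_g set; the Jahn–Teller theorem predicts a tetragonal distortion (typically axial elongation) to lift the degeneracy.
[Hf(NCS)6]^2-: Ligand charges: each isothiocyanate is −1. With an overall charge of −2 the hafnium centre must be in the +4 oxidation state. Group 4 minus oxidation state 4 gives a d⁰ configuration. The d⁰ configuration leaves the e_g set evenly filled (or empty) — no strong Jahn–Teller driving force.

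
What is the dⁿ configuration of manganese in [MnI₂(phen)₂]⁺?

Each iodide is −1; 1,10-phenanthroline is neutral; balancing the +1 overall charge requires Mn(III).
Group 7 minus oxidation state 3 gives a d⁴ configuration.

d4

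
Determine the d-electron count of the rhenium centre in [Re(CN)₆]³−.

d4

Each cyanide is −1; balancing the −3 overall charge requires Re(III).
Group 7 minus oxidation state 3 gives a d⁴ configuration.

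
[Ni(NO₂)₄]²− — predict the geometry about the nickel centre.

square planar

Each nitro (N-bound nitrite) is −1; balancing the −2 overall charge requires Ni(II).
Ni sits in group 10, so the d-electron count is 10 − 2 = 8.
With 4 monodentate ligands the coordination number is 4.
Nitro (N-bound nitrite) is a strong-field ligand (high in the spectrochemical series).
A 3d d⁸ ion with strong-field ligands gains enough CFSE to favour square planar over tetrahedral.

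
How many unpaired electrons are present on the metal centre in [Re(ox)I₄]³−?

Summing ligand charges against the −3 overall charge gives an oxidation state of +3 for rhenium.
Rhenium is a group-7 element; Re(III) is therefore d⁴.
Counting donor atoms: 1×oxalate (bidentate) → 2 donors; 4×iodide (monodentate) → 4 donors. Coordination number = 6.
The spin state decides the count: a 5d ion has a large Δₒ and is invariably low-spin.
An octahedral low-spin d⁴ ion is t₂g⁴e_g⁰, giving 2 unpaired electrons.

2 unpaired electrons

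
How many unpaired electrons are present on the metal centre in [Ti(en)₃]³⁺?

Ligand charges: ethylenediamine is neutral. With an overall charge of +3 the titanium centre must be in the +3 oxidation state.
Ti sits in group 4, so the d-electron count is 4 − 3 = 1.
Counting donor atoms: 3×ethylenediamine (bidentate) → 6 donors. Coordination number = 6.
In an octahedral field the d¹ configuration is t₂g¹e_g⁰ (only one arrangement possible), giving 1 unpaired electron.

1 unpaired electron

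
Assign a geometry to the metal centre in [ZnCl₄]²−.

tetrahedral

Each chloride is −1; balancing the −2 overall charge requires Zn(II).
Zn sits in group 12, so the d-electron count is 12 − 2 = 10.
Coordination number: 4.
A d¹⁰ ion has no crystal-field stabilisation preference between square planar and tetrahedral, so four ligands adopt the sterically favoured tetrahedral geometry.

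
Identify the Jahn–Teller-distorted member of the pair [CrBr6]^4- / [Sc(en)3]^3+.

[CrBr6]^4-: Ligand charges: each bromide is −1. With an overall charge of −4 the chromium centre must be in the +2 oxidation state. Cr sits in group 6, so the d-electron count is 6 − 2 = 4. Bromide is a weak-field ligand for a first-row metal, so the complex is high-spin. The t₂g³e_g¹ (high-spin) configuration has an unevenly filled e_g set; the Jahn–Teller theorem predicts a tetragonal distortion (typically axial elongation) to lift the degeneracy.
[Sc(en)3]^3+: Ligand charges: ethylenediamine is neutral. With an overall charge of +3 the scandium centre must be in the +3 oxidation state. Group 3 minus oxidation state 3 gives a d⁰ configuration. The d⁰ configuration leaves the e_g set evenly filled (or empty) — no strong Jahn–Teller driving force.

[CrBr6]^4-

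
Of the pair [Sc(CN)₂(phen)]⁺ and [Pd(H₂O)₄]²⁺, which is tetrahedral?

[Sc(CN)₂(phen)]⁺

For [Sc(CN)₂(phen)]⁺: Each cyanide is −1; 1,10-phenanthroline is neutral; balancing the +1 overall charge requires Sc(III). Scandium is a group-3 element; Sc(III) is therefore d⁰. A d⁰ ion has no crystal-field stabilisation preference between square planar and tetrahedral, so four ligands adopt the sterically favoured tetrahedral geometry. → tetrahedral.
For [Pd(H₂O)₄]²⁺: Ligand charges: water is neutral. With an overall charge of +2 the palladium centre must be in the +2 oxidation state. Palladium is a group-10 element; Pd(II) is therefore d⁸. A 4d d⁸ ion has a large crystal-field splitting; square planar leaves the high-energy d_{x²−y²} orbital empty and maximises CFSE. → square planar.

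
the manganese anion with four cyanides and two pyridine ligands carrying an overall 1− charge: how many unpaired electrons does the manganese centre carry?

Each cyanide is −1; pyridine is neutral; balancing the −1 overall charge requires Mn(III).
Manganese is a group-7 element; Mn(III) is therefore d⁴.
The spin state decides the count: Cyanide is a strong-field ligand (high in the spectrochemical series) for a first-row metal, so the complex is low-spin.
An octahedral low-spin d⁴ ion is t₂g⁴e_g⁰, giving 2 unpaired electrons.

2 unpaired electrons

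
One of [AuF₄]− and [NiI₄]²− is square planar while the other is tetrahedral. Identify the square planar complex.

For [AuF₄]−: Ligand charges: each fluoride is −1. With an overall charge of −1 the gold centre must be in the +3 oxidation state. Au sits in group 11, so the d-electron count is 11 − 3 = 8. A 5d d⁸ ion has a large crystal-field splitting; square planar leaves the high-energy d_{x²−y²} orbital empty and maximises CFSE. → square planar.
For [NiI₄]²−: Summing ligand charges against the −2 overall charge gives an oxidation state of +2 for nickel. Group 10 minus oxidation state 2 gives a d⁸ configuration. Iodide is a weak-field ligand. With weak-field ligands the CFSE gain from square planar is small, so a 3d d⁸ ion takes the sterically preferred tetrahedral geometry. → tetrahedral.

[AuF₄]−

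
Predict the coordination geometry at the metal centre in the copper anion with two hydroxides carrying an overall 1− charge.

Summing ligand charges against the −1 overall charge gives an oxidation state of +1 for copper.
Group 11 minus oxidation state 1 gives a d¹⁰ configuration.
With 2 monodentate ligands the coordination number is 2.
A d¹⁰ ion with only two ligands adopts a linear arrangement (sp hybridisation; no CFSE preference).

linear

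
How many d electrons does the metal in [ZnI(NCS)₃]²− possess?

Ligand charges: each iodide is −1; each isothiocyanate is −1. With an overall charge of −2 the zinc centre must be in the +2 oxidation state.
Zinc is a group-12 element; Zn(II) is therefore d¹⁰.

d¹⁰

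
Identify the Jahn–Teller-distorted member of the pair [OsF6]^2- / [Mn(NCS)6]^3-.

[Mn(NCS)6]^3-

[OsF6]^2-: Summing ligand charges against the −2 overall charge gives an oxidation state of +4 for osmium. Osmium is a group-8 element; Os(IV) is therefore d⁴. A 5d ion has a large Δₒ and is invariably low-spin. The d⁴ configuration leaves the e_g set evenly filled (or empty) — no strong Jahn–Teller driving force.
[Mn(NCS)6]^3-: Each isothiocyanate is −1; balancing the −3 overall charge requires Mn(III). Group 7 minus oxidation state 3 gives a d⁴ configuration. Isothiocyanate is a weak-field ligand for a first-row metal, so the complex is high-spin. The t₂g³e_g¹ (high-spin) configuration has an unevenly filled e_g set; the Jahn–Teller theorem predicts a tetragonal distortion (typically axial elongation) to lift the degeneracy.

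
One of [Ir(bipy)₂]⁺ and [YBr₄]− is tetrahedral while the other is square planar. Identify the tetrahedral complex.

For [Ir(bipy)₂]⁺: Summing ligand charges against the +1 overall charge gives an oxidation state of +1 for iridium. Ir sits in group 9, so the d-electron count is 9 − 1 = 8. A 5d d⁸ ion has a large crystal-field splitting; square planar leaves the high-energy d_{x²−y²} orbital empty and maximises CFSE. → square planar.
For [YBr₄]−: Each bromide is −1; balancing the −1 overall charge requires Y(III). Group 3 minus oxidation state 3 gives a d⁰ configuration. A d⁰ ion has no crystal-field stabilisation preference between square planar and tetrahedral, so four ligands adopt the sterically favoured tetrahedral geometry. → tetrahedral.

[YBr₄]−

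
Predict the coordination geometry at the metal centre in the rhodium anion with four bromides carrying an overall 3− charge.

Summing ligand charges against the −3 overall charge gives an oxidation state of +1 for rhodium.
Rhodium is a group-9 element; Rh(I) is therefore d⁸.
With 4 monodentate ligands the coordination number is 4.
A 4d d⁸ ion has a large crystal-field splitting; square planar leaves the high-energy d_{x²−y²} orbital empty and maximises CFSE.

square planar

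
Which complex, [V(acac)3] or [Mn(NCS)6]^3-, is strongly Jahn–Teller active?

[Mn(NCS)6]^3-

[V(acac)3]: Each acetylacetonate is −1; balancing the 0 overall charge requires V(III). Vanadium is a group-5 element; V(III) is therefore d². The d² configuration leaves the e_g set evenly filled (or empty) — no strong Jahn–Teller driving force.
[Mn(NCS)6]^3-: Each isothiocyanate is −1; balancing the −3 overall charge requires Mn(III). Manganese is a group-7 element; Mn(III) is therefore d⁴. Isothiocyanate is a weak-field ligand for a first-row metal, so the complex is high-spin. The t₂g³e_g¹ (high-spin) configuration has an unevenly filled e_g set; the Jahn–Teller theorem predicts a tetragonal distortion (typically axial elongation) to lift the degeneracy.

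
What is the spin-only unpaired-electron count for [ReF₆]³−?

2

Ligand charges: each fluoride is −1. With an overall charge of −3 the rhenium centre must be in the +3 oxidation state.
Re sits in group 7, so the d-electron count is 7 − 3 = 4.
The spin state decides the count: a 5d ion has a large Δₒ and is invariably low-spin.
An octahedral low-spin d⁴ ion is t₂g⁴e_g⁰, giving 2 unpaired electrons.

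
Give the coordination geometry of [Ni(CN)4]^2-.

square planar

Summing ligand charges against the −2 overall charge gives an oxidation state of +2 for nickel.
Group 10 minus oxidation state 2 gives a d⁸ configuration.
With 4 monodentate ligands the coordination number is 4.
Cyanide is a strong-field ligand (high in the spectrochemical series).
A 3d d⁸ ion with strong-field ligands gains enough CFSE to favour square planar over tetrahedral.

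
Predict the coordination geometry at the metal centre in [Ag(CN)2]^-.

linear

Ligand charges: each cyanide is −1. With an overall charge of −1 the silver centre must be in the +1 oxidation state.
Group 11 minus oxidation state 1 gives a d¹⁰ configuration.
With 2 monodentate ligands the coordination number is 2.
A d¹⁰ ion with only two ligands adopts a linear arrangement (sp hybridisation; no CFSE preference).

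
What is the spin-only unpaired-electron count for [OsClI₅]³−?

1

Ligand charges: each chloride is −1; each iodide is −1. With an overall charge of −3 the osmium centre must be in the +3 oxidation state.
Os sits in group 8, so the d-electron count is 8 − 3 = 5.
The spin state decides the count: a 5d ion has a large Δₒ and is invariably low-spin.
An octahedral low-spin d⁵ ion is t₂g⁵e_g⁰, giving 1 unpaired electron.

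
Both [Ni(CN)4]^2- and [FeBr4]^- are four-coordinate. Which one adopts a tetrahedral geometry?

[FeBr4]^-

For [Ni(CN)4]^2-: Ligand charges: each cyanide is −1. With an overall charge of −2 the nickel centre must be in the +2 oxidation state. Nickel is a group-10 element; Ni(II) is therefore d⁸. Cyanide is a strong-field ligand (high in the spectrochemical series). A 3d d⁸ ion with strong-field ligands gains enough CFSE to favour square planar over tetrahedral. → square planar.
For [FeBr4]^-: Summing ligand charges against the −1 overall charge gives an oxidation state of +3 for iron. Iron is a group-8 element; Fe(III) is therefore d⁵. A high-spin d⁵ ion has zero CFSE in either geometry, so four ligands adopt the sterically favoured tetrahedral geometry. → tetrahedral.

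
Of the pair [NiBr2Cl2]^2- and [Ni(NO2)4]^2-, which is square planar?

[Ni(NO2)4]^2-

For [NiBr2Cl2]^2-: Summing ligand charges against the −2 overall charge gives an oxidation state of +2 for nickel. Group 10 minus oxidation state 2 gives a d⁸ configuration. Bromide and chloride are weak-field ligands. With weak-field ligands the CFSE gain from square planar is small, so a 3d d⁸ ion takes the sterically preferred tetrahedral geometry. → tetrahedral.
For [Ni(NO2)4]^2-: Summing ligand charges against the −2 overall charge gives an oxidation state of +2 for nickel. Group 10 minus oxidation state 2 gives a d⁸ configuration. Nitro (N-bound nitrite) is a strong-field ligand (high in the spectrochemical series). A 3d d⁸ ion with strong-field ligands gains enough CFSE to favour square planar over tetrahedral. → square planar.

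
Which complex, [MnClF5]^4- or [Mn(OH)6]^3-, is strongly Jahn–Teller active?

[Mn(OH)6]^3-

[MnClF5]^4-: Summing ligand charges against the −4 overall charge gives an oxidation state of +2 for manganese. Mn sits in group 7, so the d-electron count is 7 − 2 = 5. Chloride and fluoride are weak-field ligands for a first-row metal, so the complex is high-spin. The d⁵ configuration leaves the e_g set evenly filled (or empty) — no strong Jahn–Teller driving force.
[Mn(OH)6]^3-: Summing ligand charges against the −3 overall charge gives an oxidation state of +3 for manganese. Group 7 minus oxidation state 3 gives a d⁴ configuration. Hydroxide is a weak-field ligand for a first-row metal, so the complex is high-spin. The t₂g³e_g¹ (high-spin) configuration has an unevenly filled e_g set; the Jahn–Teller theorem predicts a tetragonal distortion (typically axial elongation) to lift the degeneracy.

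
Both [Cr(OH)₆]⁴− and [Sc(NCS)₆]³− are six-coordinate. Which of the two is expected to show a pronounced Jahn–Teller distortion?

[Cr(OH)₆]⁴−

[Cr(OH)₆]⁴−: Summing ligand charges against the −4 overall charge gives an oxidation state of +2 for chromium. Chromium is a group-6 element; Cr(II) is therefore d⁴. Hydroxide is a weak-field ligand for a first-row metal, so the complex is high-spin. The t₂g³e_g¹ (high-spin) configuration has an unevenly filled e_g set; the Jahn–Teller theorem predicts a tetragonal distortion (typically axial elongation) to lift the degeneracy.
[Sc(NCS)₆]³−: Each isothiocyanate is −1; balancing the −3 overall charge requires Sc(III). Group 3 minus oxidation state 3 gives a d⁰ configuration. The d⁰ configuration leaves the e_g set evenly filled (or empty) — no strong Jahn–Teller driving force.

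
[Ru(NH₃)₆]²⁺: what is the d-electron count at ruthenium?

d⁶

Ammonia is neutral; balancing the +2 overall charge requires Ru(II).
Ruthenium is a group-8 element; Ru(II) is therefore d⁶.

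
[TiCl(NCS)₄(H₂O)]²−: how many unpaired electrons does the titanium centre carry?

Summing ligand charges against the −2 overall charge gives an oxidation state of +3 for titanium.
Titanium is a group-4 element; Ti(III) is therefore d¹.
In an octahedral field the d¹ configuration is t₂g¹e_g⁰ (only one arrangement possible), giving 1 unpaired electron.

1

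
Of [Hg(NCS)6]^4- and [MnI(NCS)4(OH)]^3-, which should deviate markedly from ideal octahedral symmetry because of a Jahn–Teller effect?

[MnI(NCS)4(OH)]^3-

[Hg(NCS)6]^4-: Summing ligand charges against the −4 overall charge gives an oxidation state of +2 for mercury. Group 12 minus oxidation state 2 gives a d¹⁰ configuration. The d¹⁰ configuration leaves the e_g set evenly filled (or empty) — no strong Jahn–Teller driving force.
[MnI(NCS)4(OH)]^3-: Ligand charges: each iodide is −1; each isothiocyanate is −1; each hydroxide is −1. With an overall charge of −3 the manganese centre must be in the +3 oxidation state. Manganese is a group-7 element; Mn(III) is therefore d⁴. Hydroxide, iodide, and isothiocyanate are weak-field ligands for a first-row metal, so the complex is high-spin. The t₂g³e_g¹ (high-spin) configuration has an unevenly filled e_g set; the Jahn–Teller theorem predicts a tetragonal distortion (typically axial elongation) to lift the degeneracy.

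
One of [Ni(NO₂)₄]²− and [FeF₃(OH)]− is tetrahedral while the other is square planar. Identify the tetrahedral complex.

For [Ni(NO₂)₄]²−: Summing ligand charges against the −2 overall charge gives an oxidation state of +2 for nickel. Group 10 minus oxidation state 2 gives a d⁸ configuration. Nitro (N-bound nitrite) is a strong-field ligand (high in the spectrochemical series). A 3d d⁸ ion with strong-field ligands gains enough CFSE to favour square planar over tetrahedral. → square planar.
For [FeF₃(OH)]−: Each fluoride is −1; each hydroxide is −1; balancing the −1 overall charge requires Fe(III). Group 8 minus oxidation state 3 gives a d⁵ configuration. A high-spin d⁵ ion has zero CFSE in either geometry, so four ligands adopt the sterically favoured tetrahedral geometry. → tetrahedral.

[FeF₃(OH)]−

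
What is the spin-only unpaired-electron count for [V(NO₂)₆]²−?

Ligand charges: each nitro (N-bound nitrite) is −1. With an overall charge of −2 the vanadium centre must be in the +4 oxidation state.
Group 5 minus oxidation state 4 gives a d¹ configuration.
In an octahedral field the d¹ configuration is t₂g¹e_g⁰ (only one arrangement possible), giving 1 unpaired electron.

1 unpaired electron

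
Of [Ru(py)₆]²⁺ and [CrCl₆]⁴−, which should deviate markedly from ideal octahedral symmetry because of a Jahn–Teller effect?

[Ru(py)₆]²⁺: Summing ligand charges against the +2 overall charge gives an oxidation state of +2 for ruthenium. Group 8 minus oxidation state 2 gives a d⁶ configuration. A 4d ion has a large Δₒ and is invariably low-spin. The d⁶ configuration leaves the e_g set evenly filled (or empty) — no strong Jahn–Teller driving force.
[CrCl₆]⁴−: Ligand charges: each chloride is −1. With an overall charge of −4 the chromium centre must be in the +2 oxidation state. Group 6 minus oxidation state 2 gives a d⁴ configuration. Chloride is a weak-field ligand for a first-row metal, so the complex is high-spin. The t₂g³e_g¹ (high-spin) configuration has an unevenly filled e_g set; the Jahn–Teller theorem predicts a tetragonal distortion (typically axial elongation) to lift the degeneracy.

[CrCl₆]⁴−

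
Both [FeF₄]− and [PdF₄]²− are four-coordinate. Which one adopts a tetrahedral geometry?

[FeF₄]−

For [FeF₄]−: Summing ligand charges against the −1 overall charge gives an oxidation state of +3 for iron. Group 8 minus oxidation state 3 gives a d⁵ configuration. A high-spin d⁵ ion has zero CFSE in either geometry, so four ligands adopt the sterically favoured tetrahedral geometry. → tetrahedral.
For [PdF₄]²−: Summing ligand charges against the −2 overall charge gives an oxidation state of +2 for palladium. Group 10 minus oxidation state 2 gives a d⁸ configuration. A 4d d⁸ ion has a large crystal-field splitting; square planar leaves the high-energy d_{x²−y²} orbital empty and maximises CFSE. → square planar.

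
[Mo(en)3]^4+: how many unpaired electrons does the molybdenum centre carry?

2 unpaired electrons

Ligand charges: ethylenediamine is neutral. With an overall charge of +4 the molybdenum centre must be in the +4 oxidation state.
Mo sits in group 6, so the d-electron count is 6 − 4 = 2.
Counting donor atoms: 3×ethylenediamine (bidentate) → 6 donors. Coordination number = 6.
In an octahedral field the d² configuration is t₂g²e_g⁰ (only one arrangement possible), giving 2 unpaired electrons.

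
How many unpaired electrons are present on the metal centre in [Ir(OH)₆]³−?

0 unpaired electrons

Summing ligand charges against the −3 overall charge gives an oxidation state of +3 for iridium.
Group 9 minus oxidation state 3 gives a d⁶ configuration.
The spin state decides the count: a 5d ion has a large Δₒ and is invariably low-spin.
An octahedral low-spin d⁶ ion is t₂g⁶e_g⁰, giving 0 unpaired electrons.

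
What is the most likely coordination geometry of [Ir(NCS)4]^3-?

square planar

Each isothiocyanate is −1; balancing the −3 overall charge requires Ir(I).
Iridium is a group-9 element; Ir(I) is therefore d⁸.
With 4 monodentate ligands the coordination number is 4.
A 5d d⁸ ion has a large crystal-field splitting; square planar leaves the high-energy d_{x²−y²} orbital empty and maximises CFSE.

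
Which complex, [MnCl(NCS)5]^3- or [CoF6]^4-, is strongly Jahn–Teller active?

[MnCl(NCS)5]^3-: Ligand charges: each chloride is −1; each isothiocyanate is −1. With an overall charge of −3 the manganese centre must be in the +3 oxidation state. Manganese is a group-7 element; Mn(III) is therefore d⁴. Chloride and isothiocyanate are weak-field ligands for a first-row metal, so the complex is high-spin. The t₂g³e_g¹ (high-spin) configuration has an unevenly filled e_g set; the Jahn–Teller theorem predicts a tetragonal distortion (typically axial elongation) to lift the degeneracy.
[CoF6]^4-: Summing ligand charges against the −4 overall charge gives an oxidation state of +2 for cobalt. Cobalt is a group-9 element; Co(II) is therefore d⁷. Fluoride is a weak-field ligand for a first-row metal, so the complex is high-spin. The d⁷ configuration leaves the e_g set evenly filled (or empty) — no strong Jahn–Teller driving force.

[MnCl(NCS)5]^3-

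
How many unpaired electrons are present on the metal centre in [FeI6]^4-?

Each iodide is −1; balancing the −4 overall charge requires Fe(II).
Fe sits in group 8, so the d-electron count is 8 − 2 = 6.
The spin state decides the count: Iodide is a weak-field ligand for a first-row metal, so the complex is high-spin.
An octahedral high-spin d⁶ ion is t₂g⁴e_g², giving 4 unpaired electrons.

4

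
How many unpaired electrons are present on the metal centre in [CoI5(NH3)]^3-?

Each iodide is −1; ammonia is neutral; balancing the −3 overall charge requires Co(II).
Co sits in group 9, so the d-electron count is 9 − 2 = 7.
The spin state decides the count: Iodide is a weak-field ligand for a first-row metal, so the complex is high-spin.
An octahedral high-spin d⁷ ion is t₂g⁵e_g², giving 3 unpaired electrons.

3 unpaired electrons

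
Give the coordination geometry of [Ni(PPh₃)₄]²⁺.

Summing ligand charges against the +2 overall charge gives an oxidation state of +2 for nickel.
Group 10 minus oxidation state 2 gives a d⁸ configuration.
With 4 monodentate ligands the coordination number is 4.
Triphenylphosphine is a strong-field ligand (high in the spectrochemical series).
A 3d d⁸ ion with strong-field ligands gains enough CFSE to favour square planar over tetrahedral.

square planar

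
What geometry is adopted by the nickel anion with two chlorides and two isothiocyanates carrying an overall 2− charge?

Summing ligand charges against the −2 overall charge gives an oxidation state of +2 for nickel.
Group 10 minus oxidation state 2 gives a d⁸ configuration.
Coordination number: 4.
Chloride and isothiocyanate are weak-field ligands.
With weak-field ligands the CFSE gain from square planar is small, so a 3d d⁸ ion takes the sterically preferred tetrahedral geometry.

tetrahedral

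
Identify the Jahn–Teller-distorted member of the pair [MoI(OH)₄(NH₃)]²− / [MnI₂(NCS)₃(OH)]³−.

[MoI(OH)₄(NH₃)]²−: Each iodide is −1; each hydroxide is −1; ammonia is neutral; balancing the −2 overall charge requires Mo(III). Molybdenum is a group-6 element; Mo(III) is therefore d³. The d³ configuration leaves the e_g set evenly filled (or empty) — no strong Jahn–Teller driving force.
[MnI₂(NCS)₃(OH)]³−: Ligand charges: each iodide is −1; each isothiocyanate is −1; each hydroxide is −1. With an overall charge of −3 the manganese centre must be in the +3 oxidation state. Manganese is a group-7 element; Mn(III) is therefore d⁴. Hydroxide, iodide, and isothiocyanate are weak-field ligands for a first-row metal, so the complex is high-spin. The t₂g³e_g¹ (high-spin) configuration has an unevenly filled e_g set; the Jahn–Teller theorem predicts a tetragonal distortion (typically axial elongation) to lift the degeneracy.

[MnI₂(NCS)₃(OH)]³−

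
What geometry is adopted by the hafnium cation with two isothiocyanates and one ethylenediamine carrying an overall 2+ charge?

Each isothiocyanate is −1; ethylenediamine is neutral; balancing the +2 overall charge requires Hf(IV).
Group 4 minus oxidation state 4 gives a d⁰ configuration.
Counting donor atoms: 2×isothiocyanate (monodentate) → 2 donors; 1×ethylenediamine (bidentate) → 2 donors. Coordination number = 4.
A d⁰ ion has no crystal-field stabilisation preference between square planar and tetrahedral, so four ligands adopt the sterically favoured tetrahedral geometry.

tetrahedral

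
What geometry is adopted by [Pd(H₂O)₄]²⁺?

square planar

Summing ligand charges against the +2 overall charge gives an oxidation state of +2 for palladium.
Palladium is a group-10 element; Pd(II) is therefore d⁸.
Coordination number: 4.
A 4d d⁸ ion has a large crystal-field splitting; square planar leaves the high-energy d_{x²−y²} orbital empty and maximises CFSE.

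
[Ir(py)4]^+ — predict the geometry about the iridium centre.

square planar

Summing ligand charges against the +1 overall charge gives an oxidation state of +1 for iridium.
Iridium is a group-9 element; Ir(I) is therefore d⁸.
With 4 monodentate ligands the coordination number is 4.
A 5d d⁸ ion has a large crystal-field splitting; square planar leaves the high-energy d_{x²−y²} orbital empty and maximises CFSE.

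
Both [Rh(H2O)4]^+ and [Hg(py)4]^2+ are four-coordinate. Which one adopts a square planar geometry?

[Rh(H2O)4]^+

For [Rh(H2O)4]^+: Water is neutral; balancing the +1 overall charge requires Rh(I). Rh sits in group 9, so the d-electron count is 9 − 1 = 8. A 4d d⁸ ion has a large crystal-field splitting; square planar leaves the high-energy d_{x²−y²} orbital empty and maximises CFSE. → square planar.
For [Hg(py)4]^2+: Ligand charges: pyridine is neutral. With an overall charge of +2 the mercury centre must be in the +2 oxidation state. Hg sits in group 12, so the d-electron count is 12 − 2 = 10. A d¹⁰ ion has no crystal-field stabilisation preference between square planar and tetrahedral, so four ligands adopt the sterically favoured tetrahedral geometry. → tetrahedral.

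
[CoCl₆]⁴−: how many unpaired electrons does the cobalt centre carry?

Summing ligand charges against the −4 overall charge gives an oxidation state of +2 for cobalt.
Co sits in group 9, so the d-electron count is 9 − 2 = 7.
The spin state decides the count: Chloride is a weak-field ligand for a first-row metal, so the complex is high-spin.
An octahedral high-spin d⁷ ion is t₂g⁵e_g², giving 3 unpaired electrons.

3 unpaired electrons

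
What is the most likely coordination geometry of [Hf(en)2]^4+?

tetrahedral

Summing ligand charges against the +4 overall charge gives an oxidation state of +4 for hafnium.
Hf sits in group 4, so the d-electron count is 4 − 4 = 0.
Counting donor atoms: 2×ethylenediamine (bidentate) → 4 donors. Coordination number = 4.
A d⁰ ion has no crystal-field stabilisation preference between square planar and tetrahedral, so four ligands adopt the sterically favoured tetrahedral geometry.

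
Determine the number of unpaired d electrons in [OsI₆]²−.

2 unpaired electrons

Ligand charges: each iodide is −1. With an overall charge of −2 the osmium centre must be in the +4 oxidation state.
Osmium is a group-8 element; Os(IV) is therefore d⁴.
The spin state decides the count: a 5d ion has a large Δₒ and is invariably low-spin.
An octahedral low-spin d⁴ ion is t₂g⁴e_g⁰, giving 2 unpaired electrons.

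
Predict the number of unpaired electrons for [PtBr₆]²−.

Each bromide is −1; balancing the −2 overall charge requires Pt(IV).
Pt sits in group 10, so the d-electron count is 10 − 4 = 6.
The spin state decides the count: a 5d ion has a large Δₒ and is invariably low-spin.
An octahedral low-spin d⁶ ion is t₂g⁶e_g⁰, giving 0 unpaired electrons.

0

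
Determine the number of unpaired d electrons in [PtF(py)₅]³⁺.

Summing ligand charges against the +3 overall charge gives an oxidation state of +4 for platinum.
Group 10 minus oxidation state 4 gives a d⁶ configuration.
The spin state decides the count: a 5d ion has a large Δₒ and is invariably low-spin.
An octahedral low-spin d⁶ ion is t₂g⁶e_g⁰, giving 0 unpaired electrons.

0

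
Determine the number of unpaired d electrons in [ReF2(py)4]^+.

2 unpaired electrons

Ligand charges: each fluoride is −1; pyridine is neutral. With an overall charge of +1 the rhenium centre must be in the +3 oxidation state.
Rhenium is a group-7 element; Re(III) is therefore d⁴.
The spin state decides the count: a 5d ion has a large Δₒ and is invariably low-spin.
An octahedral low-spin d⁴ ion is t₂g⁴e_g⁰, giving 2 unpaired electrons.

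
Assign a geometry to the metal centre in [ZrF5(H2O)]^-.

Each fluoride is −1; water is neutral; balancing the −1 overall charge requires Zr(IV).
Zirconium is a group-4 element; Zr(IV) is therefore d⁰.
Coordination number: 6.
Six donors around a single metal centre give an octahedral coordination sphere.

octahedral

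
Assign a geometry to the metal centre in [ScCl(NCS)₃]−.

Summing ligand charges against the −1 overall charge gives an oxidation state of +3 for scandium.
Group 3 minus oxidation state 3 gives a d⁰ configuration.
Coordination number: 4.
A d⁰ ion has no crystal-field stabilisation preference between square planar and tetrahedral, so four ligands adopt the sterically favoured tetrahedral geometry.

tetrahedral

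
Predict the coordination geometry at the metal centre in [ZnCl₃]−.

Each chloride is −1; balancing the −1 overall charge requires Zn(II).
Zinc is a group-12 element; Zn(II) is therefore d¹⁰.
Coordination number: 3.
Three ligands around a d¹⁰ centre minimise repulsion in a trigonal-planar arrangement.

trigonal planar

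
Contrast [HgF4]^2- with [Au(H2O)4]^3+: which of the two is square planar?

[Au(H2O)4]^3+

For [HgF4]^2-: Summing ligand charges against the −2 overall charge gives an oxidation state of +2 for mercury. Mercury is a group-12 element; Hg(II) is therefore d¹⁰. A d¹⁰ ion has no crystal-field stabilisation preference between square planar and tetrahedral, so four ligands adopt the sterically favoured tetrahedral geometry. → tetrahedral.
For [Au(H2O)4]^3+: Summing ligand charges against the +3 overall charge gives an oxidation state of +3 for gold. Gold is a group-11 element; Au(III) is therefore d⁸. A 5d d⁸ ion has a large crystal-field splitting; square planar leaves the high-energy d_{x²−y²} orbital empty and maximises CFSE. → square planar.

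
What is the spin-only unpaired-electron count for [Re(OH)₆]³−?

2 unpaired electrons

Each hydroxide is −1; balancing the −3 overall charge requires Re(III).
Group 7 minus oxidation state 3 gives a d⁴ configuration.
The spin state decides the count: a 5d ion has a large Δₒ and is invariably low-spin.
An octahedral low-spin d⁴ ion is t₂g⁴e_g⁰, giving 2 unpaired electrons.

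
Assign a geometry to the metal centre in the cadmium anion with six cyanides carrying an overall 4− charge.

octahedral

Each cyanide is −1; balancing the −4 overall charge requires Cd(II).
Cadmium is a group-12 element; Cd(II) is therefore d¹⁰.
With 6 monodentate ligands the coordination number is 6.
Six donors around a single metal centre give an octahedral coordination sphere.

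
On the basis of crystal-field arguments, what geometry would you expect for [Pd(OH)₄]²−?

square planar

Ligand charges: each hydroxide is −1. With an overall charge of −2 the palladium centre must be in the +2 oxidation state.
Pd sits in group 10, so the d-electron count is 10 − 2 = 8.
With 4 monodentate ligands the coordination number is 4.
A 4d d⁸ ion has a large crystal-field splitting; square planar leaves the high-energy d_{x²−y²} orbital empty and maximises CFSE.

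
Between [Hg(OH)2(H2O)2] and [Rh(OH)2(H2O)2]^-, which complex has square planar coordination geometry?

[Rh(OH)2(H2O)2]^-

For [Hg(OH)2(H2O)2]: Ligand charges: each hydroxide is −1; water is neutral. With an overall charge of 0 the mercury centre must be in the +2 oxidation state. Mercury is a group-12 element; Hg(II) is therefore d¹⁰. A d¹⁰ ion has no crystal-field stabilisation preference between square planar and tetrahedral, so four ligands adopt the sterically favoured tetrahedral geometry. → tetrahedral.
For [Rh(OH)2(H2O)2]^-: Ligand charges: each hydroxide is −1; water is neutral. With an overall charge of −1 the rhodium centre must be in the +1 oxidation state. Rh sits in group 9, so the d-electron count is 9 − 1 = 8. A 4d d⁸ ion has a large crystal-field splitting; square planar leaves the high-energy d_{x²−y²} orbital empty and maximises CFSE. → square planar.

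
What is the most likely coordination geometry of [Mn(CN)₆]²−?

octahedral

Ligand charges: each cyanide is −1. With an overall charge of −2 the manganese centre must be in the +4 oxidation state.
Mn sits in group 7, so the d-electron count is 7 − 4 = 3.
With 6 monodentate ligands the coordination number is 6.
Six donors around a single metal centre give an octahedral coordination sphere.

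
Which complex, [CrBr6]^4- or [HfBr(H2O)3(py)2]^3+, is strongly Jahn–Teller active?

[CrBr6]^4-

[CrBr6]^4-: Summing ligand charges against the −4 overall charge gives an oxidation state of +2 for chromium. Cr sits in group 6, so the d-electron count is 6 − 2 = 4. Bromide is a weak-field ligand for a first-row metal, so the complex is high-spin. The t₂g³e_g¹ (high-spin) configuration has an unevenly filled e_g set; the Jahn–Teller theorem predicts a tetragonal distortion (typically axial elongation) to lift the degeneracy.
[HfBr(H2O)3(py)2]^3+: Each bromide is −1; water is neutral; pyridine is neutral; balancing the +3 overall charge requires Hf(IV). Hf sits in group 4, so the d-electron count is 4 − 4 = 0. The d⁰ configuration leaves the e_g set evenly filled (or empty) — no strong Jahn–Teller driving force.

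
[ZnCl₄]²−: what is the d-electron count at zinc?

Each chloride is −1; balancing the −2 overall charge requires Zn(II).
Zn sits in group 12, so the d-electron count is 12 − 2 = 10.

d¹⁰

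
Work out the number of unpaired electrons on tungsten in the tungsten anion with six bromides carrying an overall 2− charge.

2

Each bromide is −1; balancing the −2 overall charge requires W(IV).
W sits in group 6, so the d-electron count is 6 − 4 = 2.
In an octahedral field the d² configuration is t₂g²e_g⁰ (only one arrangement possible), giving 2 unpaired electrons.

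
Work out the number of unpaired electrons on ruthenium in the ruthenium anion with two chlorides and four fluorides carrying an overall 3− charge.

Ligand charges: each chloride is −1; each fluoride is −1. With an overall charge of −3 the ruthenium centre must be in the +3 oxidation state.
Ruthenium is a group-8 element; Ru(III) is therefore d⁵.
The spin state decides the count: a 4d ion has a large Δₒ and is invariably low-spin.
An octahedral low-spin d⁵ ion is t₂g⁵e_g⁰, giving 1 unpaired electron.

1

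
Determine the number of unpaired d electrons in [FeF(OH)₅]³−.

5

Summing ligand charges against the −3 overall charge gives an oxidation state of +3 for iron.
Group 8 minus oxidation state 3 gives a d⁵ configuration.
The spin state decides the count: Fluoride and hydroxide are weak-field ligands for a first-row metal, so the complex is high-spin.
An octahedral high-spin d⁵ ion is t₂g³e_g², giving 5 unpaired electrons.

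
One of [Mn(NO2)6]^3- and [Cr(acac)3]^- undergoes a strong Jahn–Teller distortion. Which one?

[Cr(acac)3]^-

[Mn(NO2)6]^3-: Ligand charges: each nitro (N-bound nitrite) is −1. With an overall charge of −3 the manganese centre must be in the +3 oxidation state. Manganese is a group-7 element; Mn(III) is therefore d⁴. Nitro (N-bound nitrite) is a strong-field ligand (high in the spectrochemical series) for a first-row metal, so the complex is low-spin. The d⁴ configuration leaves the e_g set evenly filled (or empty) — no strong Jahn–Teller driving force.
[Cr(acac)3]^-: Each acetylacetonate is −1; balancing the −1 overall charge requires Cr(II). Group 6 minus oxidation state 2 gives a d⁴ configuration. Acetylacetonate is a weak-field ligand for a first-row metal, so the complex is high-spin. The t₂g³e_g¹ (high-spin) configuration has an unevenly filled e_g set; the Jahn–Teller theorem predicts a tetragonal distortion (typically axial elongation) to lift the degeneracy.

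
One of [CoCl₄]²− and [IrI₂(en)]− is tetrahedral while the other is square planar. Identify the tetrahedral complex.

[CoCl₄]²−

For [CoCl₄]²−: Summing ligand charges against the −2 overall charge gives an oxidation state of +2 for cobalt. Cobalt is a group-9 element; Co(II) is therefore d⁷. For a high-spin 3d d⁷ ion with weak-field ligands the small Δₜ gives little square-planar CFSE advantage, so four ligands adopt the sterically favoured tetrahedral geometry. → tetrahedral.
For [IrI₂(en)]−: Each iodide is −1; ethylenediamine is neutral; balancing the −1 overall charge requires Ir(I). Group 9 minus oxidation state 1 gives a d⁸ configuration. A 5d d⁸ ion has a large crystal-field splitting; square planar leaves the high-energy d_{x²−y²} orbital empty and maximises CFSE. → square planar.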